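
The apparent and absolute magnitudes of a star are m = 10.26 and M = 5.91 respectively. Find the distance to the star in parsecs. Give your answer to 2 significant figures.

d ≈ 74 pc

Distance modulus: m − M = 10.26 − (5.91) = 4.350
m − M = 5 log₁₀ d − 5
log₁₀ d = (m − M)/5 + 1 = 1.8700
d = 10^1.8700 = 74.13 pc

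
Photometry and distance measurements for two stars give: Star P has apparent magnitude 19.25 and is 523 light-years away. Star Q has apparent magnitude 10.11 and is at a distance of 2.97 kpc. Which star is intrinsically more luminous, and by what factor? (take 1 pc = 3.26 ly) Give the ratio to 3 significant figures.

Star Q is more luminous, by a factor of 1.55×10^6.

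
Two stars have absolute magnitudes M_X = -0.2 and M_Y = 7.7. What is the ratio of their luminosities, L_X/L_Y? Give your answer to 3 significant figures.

ΔM = M_X − M_Y = -7.9
L_X/L_Y = 10^(−0.4 ΔM) = 10^3.160 = 1445

L_X/L_Y ≈ 1450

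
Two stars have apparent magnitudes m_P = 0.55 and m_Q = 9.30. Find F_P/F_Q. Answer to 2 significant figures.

F_P/F_Q ≈ 3200

Magnitude difference = -8.75
Flux ratio = 10^(−0.4 Δm) = 10^(−0.4 × -8.75) = 10^3.500 = 3162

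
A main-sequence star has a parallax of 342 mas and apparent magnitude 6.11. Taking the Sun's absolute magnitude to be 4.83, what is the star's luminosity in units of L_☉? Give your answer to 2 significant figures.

d = 1/p = 1000/342 mas = 2.924 pc
M = m − 5 log₁₀ d + 5 = 6.11 − 5·0.4660 + 5 = 8.780
M − M_☉ = 8.780 − 4.83 = 3.950
L/L_☉ = 10^(−0.4 × 3.950) = 0.02630

L/L_☉ ≈ 0.026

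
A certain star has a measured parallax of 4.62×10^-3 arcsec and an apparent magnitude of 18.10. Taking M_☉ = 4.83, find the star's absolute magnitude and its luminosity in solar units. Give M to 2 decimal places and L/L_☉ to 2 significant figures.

d = 1/p = 1/4.62×10^-3″ = 216.5 pc
M = m − 5 log₁₀ d + 5 = 18.10 − 5·2.3354 + 5 = 11.423
M − M_☉ = 11.423 − 4.83 = 6.593
L/L_☉ = 10^(−0.4 × 6.593) = 2.305×10^-3

M ≈ 11.42; L/L_☉ ≈ 2.3×10^-3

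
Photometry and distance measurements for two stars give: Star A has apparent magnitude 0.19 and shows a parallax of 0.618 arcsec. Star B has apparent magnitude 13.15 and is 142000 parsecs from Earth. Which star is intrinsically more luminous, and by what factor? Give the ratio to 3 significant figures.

Star B is more luminous, by a factor of 50400.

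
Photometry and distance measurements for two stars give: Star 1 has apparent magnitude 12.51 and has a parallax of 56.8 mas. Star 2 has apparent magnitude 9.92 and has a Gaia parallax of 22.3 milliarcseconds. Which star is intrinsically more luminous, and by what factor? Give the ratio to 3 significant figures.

Star 2 is more luminous, by a factor of 70.5.

Star 1: p = 56.8 mas = 0.0568″ → d = 1/p = 17.61 pc
Star 1: M = m − 5 log₁₀ d + 5 = 12.51 − 5·1.2457 + 5 = 11.282
Star 2: p = 22.3 mas = 0.0223″ → d = 1/p = 44.84 pc
Star 2: M = m − 5 log₁₀ d + 5 = 9.92 − 5·1.6517 + 5 = 6.662
ΔM = M_1 − M_2 = 11.282 − (6.662) = 4.620; smaller M is more luminous → Star 2.
L ratio = 10^(0.4 |ΔM|) = 10^1.848 = 70.48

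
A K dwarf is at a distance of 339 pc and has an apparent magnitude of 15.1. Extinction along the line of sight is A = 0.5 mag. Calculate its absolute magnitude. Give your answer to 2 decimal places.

M ≈ 6.95

5 log₁₀(d/10 pc) = 5 log₁₀(339.0) − 5 = 7.651
M = m − 5 log₁₀(d/10) − A = 15.1 − 7.651 − 0.5 = 6.949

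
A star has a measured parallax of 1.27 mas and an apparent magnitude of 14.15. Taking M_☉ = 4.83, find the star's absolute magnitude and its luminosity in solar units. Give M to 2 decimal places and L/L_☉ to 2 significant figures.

d = 1/p = 1000/1.27 mas = 787.4 pc
M = m − 5 log₁₀ d + 5 = 14.15 − 5·2.8962 + 5 = 4.669
M − M_☉ = 4.669 − 4.83 = -0.161
L/L_☉ = 10^(−0.4 × -0.161) = 1.160

M ≈ 4.67; L/L_☉ ≈ 1.2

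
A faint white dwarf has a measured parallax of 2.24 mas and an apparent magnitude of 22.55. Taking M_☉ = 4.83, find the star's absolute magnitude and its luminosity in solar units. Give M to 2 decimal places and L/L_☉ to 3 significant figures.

M ≈ 14.30; L/L_☉ ≈ 1.63×10^-4

d = 1/p = 1000/2.24 mas = 446.4 pc
M = m − 5 log₁₀ d + 5 = 22.55 − 5·2.6498 + 5 = 14.301
M − M_☉ = 14.301 − 4.83 = 9.471
L/L_☉ = 10^(−0.4 × 9.471) = 1.627×10^-4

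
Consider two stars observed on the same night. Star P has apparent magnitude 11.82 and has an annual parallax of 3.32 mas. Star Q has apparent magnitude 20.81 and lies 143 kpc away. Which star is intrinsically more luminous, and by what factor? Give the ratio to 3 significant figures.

Star Q is more luminous, by a factor of 57.1.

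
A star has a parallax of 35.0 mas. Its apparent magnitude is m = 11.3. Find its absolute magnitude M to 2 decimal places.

p = 35.0 mas = 0.0350″ → d = 1/p = 28.57 pc
5 log₁₀(d/10 pc) = 5 log₁₀(28.57) − 5 = 2.280
M = m − 5 log₁₀(d/10) = 11.3 − 2.280 = 9.020

M ≈ 9.02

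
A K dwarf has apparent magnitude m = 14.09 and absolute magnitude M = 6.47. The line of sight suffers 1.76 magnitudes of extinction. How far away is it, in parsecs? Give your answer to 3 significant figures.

m − M = 5 log₁₀(d/10 pc) + A  ⇒  14.09 − (6.47) − 1.76 = 5 log₁₀(d/10)
5.860 = 5 log₁₀(d/10)
log₁₀ d = (m − M − A)/5 + 1 = 2.1720
d = 10^2.1720 = 148.6 pc

d ≈ 149 pc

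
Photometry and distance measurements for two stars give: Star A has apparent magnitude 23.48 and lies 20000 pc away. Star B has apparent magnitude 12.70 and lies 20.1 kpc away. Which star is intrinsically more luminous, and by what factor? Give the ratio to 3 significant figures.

Star A: M = m − 5 log₁₀ d + 5 = 23.48 − 5·4.3010 + 5 = 6.975
Star B: d = 20.1 kpc = 20100 pc
Star B: M = m − 5 log₁₀ d + 5 = 12.70 − 5·4.3032 + 5 = -3.816
ΔM = M_A − M_B = 6.975 − (-3.816) = 10.791; smaller M is more luminous → Star B.
L ratio = 10^(0.4 |ΔM|) = 10^4.316 = 20720

Star B is more luminous, by a factor of 20700.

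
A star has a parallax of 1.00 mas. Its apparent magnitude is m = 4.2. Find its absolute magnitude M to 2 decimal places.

M ≈ -5.80

p = 1.00 mas = 1.00×10^-3″ → d = 1/p = 1000 pc
5 log₁₀(d/10 pc) = 5 log₁₀(1000) − 5 = 10.000
M = m − 5 log₁₀(d/10) = 4.2 − 10.000 = -5.800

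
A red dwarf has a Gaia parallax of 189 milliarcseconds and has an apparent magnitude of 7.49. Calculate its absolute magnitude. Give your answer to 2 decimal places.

M ≈ 8.87

p = 189 mas = 0.189″ → d = 1/p = 5.291 pc
5 log₁₀(d/10 pc) = 5 log₁₀(5.291) − 5 = -1.382
M = m − 5 log₁₀(d/10) = 7.49 + 1.382 = 8.872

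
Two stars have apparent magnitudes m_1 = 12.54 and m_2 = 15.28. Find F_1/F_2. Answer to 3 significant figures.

F_1/F_2 ≈ 12.5

Δm = 12.54 − (15.28) = -2.74
Flux ratio = 10^(−0.4 Δm) = 10^(−0.4 × -2.74) = 10^1.096 = 12.47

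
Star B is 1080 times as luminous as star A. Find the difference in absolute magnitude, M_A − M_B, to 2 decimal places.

M_A − M_B ≈ 7.58

Pogson: ΔM = −2.5 log₁₀(ratio) = −2.5 log₁₀(1080) = −2.5 × 3.0334 = -7.584
Star B is brighter so has the smaller magnitude: M_A − M_B is positive.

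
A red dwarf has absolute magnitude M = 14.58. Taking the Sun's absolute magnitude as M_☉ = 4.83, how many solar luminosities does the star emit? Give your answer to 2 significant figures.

M − M_☉ = 14.58 − 4.83 = 9.750
L/L_☉ = 10^(−0.4 (M − M_☉)) = 10^-3.900 = 1.259×10^-4

L/L_☉ ≈ 1.3×10^-4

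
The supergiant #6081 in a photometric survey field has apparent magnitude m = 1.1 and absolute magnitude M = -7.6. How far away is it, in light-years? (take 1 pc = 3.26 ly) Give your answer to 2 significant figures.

μ = m − M = 8.700
m − M = 5 log₁₀ d − 5
log₁₀ d = (m − M)/5 + 1 = 2.7400
d = 10^2.7400 = 549.5 pc
= 1792 ly

d ≈ 1800 ly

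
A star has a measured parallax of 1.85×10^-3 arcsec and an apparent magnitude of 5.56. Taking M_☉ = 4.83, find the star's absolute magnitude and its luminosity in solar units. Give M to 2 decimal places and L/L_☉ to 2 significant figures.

M ≈ -3.10; L/L_☉ ≈ 1500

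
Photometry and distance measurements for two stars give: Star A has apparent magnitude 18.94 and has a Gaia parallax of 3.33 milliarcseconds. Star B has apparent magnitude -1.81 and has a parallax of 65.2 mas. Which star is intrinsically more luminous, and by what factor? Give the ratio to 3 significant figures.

Star A: p = 3.33 mas = 3.33×10^-3″ → d = 1/p = 300.3 pc
Star A: M = m − 5 log₁₀ d + 5 = 18.94 − 5·2.4776 + 5 = 11.552
Star B: p = 65.2 mas = 0.0652″ → d = 1/p = 15.34 pc
Star B: M = m − 5 log₁₀ d + 5 = -1.81 − 5·1.1858 + 5 = -2.739
ΔM = M_A − M_B = 11.552 − (-2.739) = 14.291; smaller M is more luminous → Star B.
L ratio = 10^(0.4 |ΔM|) = 10^5.716 = 520500

Star B is more luminous, by a factor of 520000.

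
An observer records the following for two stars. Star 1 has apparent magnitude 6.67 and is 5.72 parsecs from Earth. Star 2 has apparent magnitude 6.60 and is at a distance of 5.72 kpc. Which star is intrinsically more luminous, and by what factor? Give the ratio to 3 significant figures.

Star 1: M = m − 5 log₁₀ d + 5 = 6.67 − 5·0.7574 + 5 = 7.883
Star 2: d = 5.72 kpc = 5720 pc
Star 2: M = m − 5 log₁₀ d + 5 = 6.60 − 5·3.7574 + 5 = -7.187
ΔM = M_1 − M_2 = 7.883 − (-7.187) = 15.070; smaller M is more luminous → Star 2.
L ratio = 10^(0.4 |ΔM|) = 10^6.028 = 1.067×10^6

Star 2 is more luminous, by a factor of 1.07×10^6.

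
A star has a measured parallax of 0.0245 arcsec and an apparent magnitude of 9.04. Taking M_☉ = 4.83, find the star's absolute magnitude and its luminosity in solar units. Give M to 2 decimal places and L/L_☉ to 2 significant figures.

d = 1/p = 1/0.0245″ = 40.82 pc
M = m − 5 log₁₀ d + 5 = 9.04 − 5·1.6108 + 5 = 5.986
M − M_☉ = 5.986 − 4.83 = 1.156
L/L_☉ = 10^(−0.4 × 1.156) = 0.3449

M ≈ 5.99; L/L_☉ ≈ 0.34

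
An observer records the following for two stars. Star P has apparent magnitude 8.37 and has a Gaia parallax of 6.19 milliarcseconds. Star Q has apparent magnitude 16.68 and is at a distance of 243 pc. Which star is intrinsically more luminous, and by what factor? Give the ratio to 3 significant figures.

Star P: p = 6.19 mas = 6.19×10^-3″ → d = 1/p = 161.6 pc
Star P: M = m − 5 log₁₀ d + 5 = 8.37 − 5·2.2083 + 5 = 2.328
Star Q: M = m − 5 log₁₀ d + 5 = 16.68 − 5·2.3856 + 5 = 9.752
ΔM = M_P − M_Q = 2.328 − (9.752) = -7.424; smaller M is more luminous → Star P.
L ratio = 10^(0.4 |ΔM|) = 10^2.969 = 932.0

Star P is more luminous, by a factor of 932.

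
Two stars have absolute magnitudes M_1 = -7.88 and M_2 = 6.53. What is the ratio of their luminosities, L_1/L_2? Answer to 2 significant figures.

L_1/L_2 ≈ 580000

ΔM = M_1 − M_2 = -14.41
L_1/L_2 = 10^(−0.4 ΔM) = 10^5.764 = 580800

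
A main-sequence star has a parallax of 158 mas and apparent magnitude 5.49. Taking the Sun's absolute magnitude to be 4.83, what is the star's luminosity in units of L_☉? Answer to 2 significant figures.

L/L_☉ ≈ 0.22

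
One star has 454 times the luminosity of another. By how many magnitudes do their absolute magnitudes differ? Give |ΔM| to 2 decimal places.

|ΔM| ≈ 6.64

Pogson: ΔM = −2.5 log₁₀(ratio) = −2.5 log₁₀(454) = −2.5 × 2.6571 = -6.643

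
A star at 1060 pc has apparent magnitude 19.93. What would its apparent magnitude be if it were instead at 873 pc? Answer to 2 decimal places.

Flux ∝ 1/d², so Δm = 5 log₁₀(d₂/d₁) = 5 log₁₀(873/1060) = -0.421
m₂ = m₁ + Δm = 19.93 + (-0.421) = 19.509

m ≈ 19.51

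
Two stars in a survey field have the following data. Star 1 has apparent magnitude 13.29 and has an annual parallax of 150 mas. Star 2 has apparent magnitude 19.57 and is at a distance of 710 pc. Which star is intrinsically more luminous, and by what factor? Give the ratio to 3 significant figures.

Star 1: p = 150 mas = 0.150″ → d = 1/p = 6.667 pc
Star 1: M = m − 5 log₁₀ d + 5 = 13.29 − 5·0.8239 + 5 = 14.170
Star 2: M = m − 5 log₁₀ d + 5 = 19.57 − 5·2.8513 + 5 = 10.314
ΔM = M_1 − M_2 = 14.170 − (10.314) = 3.857; smaller M is more luminous → Star 2.
L ratio = 10^(0.4 |ΔM|) = 10^1.543 = 34.89

Star 2 is more luminous, by a factor of 34.9.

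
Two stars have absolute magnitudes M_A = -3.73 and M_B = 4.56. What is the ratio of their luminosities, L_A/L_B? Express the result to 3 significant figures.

L_A/L_B ≈ 2070

ΔM = M_A − M_B = -8.29
L_A/L_B = 10^(−0.4 ΔM) = 10^3.316 = 2070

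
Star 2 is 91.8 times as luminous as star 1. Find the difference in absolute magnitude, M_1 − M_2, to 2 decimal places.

Pogson: ΔM = −2.5 log₁₀(ratio) = −2.5 log₁₀(91.8) = −2.5 × 1.9628 = -4.907
Star 2 is brighter so has the smaller magnitude: M_1 − M_2 is positive.

M_1 − M_2 ≈ 4.91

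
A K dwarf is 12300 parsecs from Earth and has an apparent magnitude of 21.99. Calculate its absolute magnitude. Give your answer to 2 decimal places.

M ≈ 6.54

5 log₁₀(d/10 pc) = 5 log₁₀(12300) − 5 = 15.450
M = m − 5 log₁₀(d/10) = 21.99 − 15.450 = 6.540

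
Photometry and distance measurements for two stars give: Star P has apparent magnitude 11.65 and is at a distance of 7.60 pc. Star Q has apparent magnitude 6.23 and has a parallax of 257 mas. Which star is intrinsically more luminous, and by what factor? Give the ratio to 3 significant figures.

Star Q is more luminous, by a factor of 38.6.

Star P: M = m − 5 log₁₀ d + 5 = 11.65 − 5·0.8808 + 5 = 12.246
Star Q: p = 257 mas = 0.257″ → d = 1/p = 3.891 pc
Star Q: M = m − 5 log₁₀ d + 5 = 6.23 − 5·0.5901 + 5 = 8.280
ΔM = M_P − M_Q = 12.246 − (8.280) = 3.966; smaller M is more luminous → Star Q.
L ratio = 10^(0.4 |ΔM|) = 10^1.587 = 38.59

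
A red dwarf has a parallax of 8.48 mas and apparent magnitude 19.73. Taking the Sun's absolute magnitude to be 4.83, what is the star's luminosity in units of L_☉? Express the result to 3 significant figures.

L/L_☉ ≈ 1.52×10^-4

d = 1/p = 1000/8.48 mas = 117.9 pc
M = m − 5 log₁₀ d + 5 = 19.73 − 5·2.0716 + 5 = 14.372
M − M_☉ = 14.372 − 4.83 = 9.542
L/L_☉ = 10^(−0.4 × 9.542) = 1.525×10^-4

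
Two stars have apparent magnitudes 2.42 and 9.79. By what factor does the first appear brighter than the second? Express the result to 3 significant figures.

887

Magnitude difference = -7.37
Flux ratio = 10^(−0.4 Δm) = 10^(−0.4 × -7.37) = 10^2.948 = 887.2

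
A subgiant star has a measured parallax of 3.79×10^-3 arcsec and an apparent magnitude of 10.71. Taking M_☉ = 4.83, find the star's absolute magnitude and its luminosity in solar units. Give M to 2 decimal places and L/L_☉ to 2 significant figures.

M ≈ 3.60; L/L_☉ ≈ 3.1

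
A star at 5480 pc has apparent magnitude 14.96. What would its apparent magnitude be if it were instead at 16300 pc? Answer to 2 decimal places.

Flux ∝ 1/d², so Δm = 5 log₁₀(d₂/d₁) = 5 log₁₀(16300/5480) = 2.367
m₂ = m₁ + Δm = 14.96 + (2.367) = 17.327

m ≈ 17.33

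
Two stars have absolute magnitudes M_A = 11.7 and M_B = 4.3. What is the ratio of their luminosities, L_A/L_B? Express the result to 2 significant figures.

ΔM = M_A − M_B = 7.4
L_A/L_B = 10^(−0.4 ΔM) = 10^-2.960 = 1.096×10^-3

L_A/L_B ≈ 1.1×10^-3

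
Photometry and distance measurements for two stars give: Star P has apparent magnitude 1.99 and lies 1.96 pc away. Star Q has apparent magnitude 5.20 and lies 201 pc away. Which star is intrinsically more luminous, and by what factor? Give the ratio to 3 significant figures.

Star P: M = m − 5 log₁₀ d + 5 = 1.99 − 5·0.2923 + 5 = 5.529
Star Q: M = m − 5 log₁₀ d + 5 = 5.20 − 5·2.3032 + 5 = -1.316
ΔM = M_P − M_Q = 5.529 − (-1.316) = 6.845; smaller M is more luminous → Star Q.
L ratio = 10^(0.4 |ΔM|) = 10^2.738 = 546.9

Star Q is more luminous, by a factor of 547.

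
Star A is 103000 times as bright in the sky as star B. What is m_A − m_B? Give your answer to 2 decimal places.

Pogson: Δm = −2.5 log₁₀(ratio) = −2.5 log₁₀(103000) = −2.5 × 5.0128 = -12.532
Star A is brighter, so it has the smaller magnitude: the difference is negative.

m_A − m_B ≈ -12.53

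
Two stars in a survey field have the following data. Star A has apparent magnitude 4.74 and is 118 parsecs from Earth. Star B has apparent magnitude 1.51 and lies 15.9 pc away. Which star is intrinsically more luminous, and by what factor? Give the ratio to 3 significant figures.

Star A is more luminous, by a factor of 2.81.

Star A: M = m − 5 log₁₀ d + 5 = 4.74 − 5·2.0719 + 5 = -0.619
Star B: M = m − 5 log₁₀ d + 5 = 1.51 − 5·1.2014 + 5 = 0.503
ΔM = M_A − M_B = -0.619 − (0.503) = -1.122; smaller M is more luminous → Star A.
L ratio = 10^(0.4 |ΔM|) = 10^0.449 = 2.812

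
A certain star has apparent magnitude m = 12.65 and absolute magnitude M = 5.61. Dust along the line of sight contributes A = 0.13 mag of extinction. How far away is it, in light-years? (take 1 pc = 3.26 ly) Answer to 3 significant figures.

d ≈ 786 ly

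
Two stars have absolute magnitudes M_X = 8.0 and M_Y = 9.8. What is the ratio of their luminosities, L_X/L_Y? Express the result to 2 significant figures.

L_X/L_Y ≈ 5.2

ΔM = M_X − M_Y = -1.8
L_X/L_Y = 10^(−0.4 ΔM) = 10^0.720 = 5.248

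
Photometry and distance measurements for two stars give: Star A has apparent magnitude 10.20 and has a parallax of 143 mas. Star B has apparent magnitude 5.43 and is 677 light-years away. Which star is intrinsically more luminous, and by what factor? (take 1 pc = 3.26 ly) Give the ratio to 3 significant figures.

Star B is more luminous, by a factor of 71400.

Star A: p = 143 mas = 0.143″ → d = 1/p = 6.993 pc
Star A: M = m − 5 log₁₀ d + 5 = 10.20 − 5·0.8447 + 5 = 10.977
Star B: d = 677 ly / 3.26 = 207.7 pc
Star B: M = m − 5 log₁₀ d + 5 = 5.43 − 5·2.3174 + 5 = -1.157
ΔM = M_A − M_B = 10.977 − (-1.157) = 12.134; smaller M is more luminous → Star B.
L ratio = 10^(0.4 |ΔM|) = 10^4.853 = 71350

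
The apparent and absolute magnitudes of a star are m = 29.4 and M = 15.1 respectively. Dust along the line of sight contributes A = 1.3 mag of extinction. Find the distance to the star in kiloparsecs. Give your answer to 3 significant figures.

d ≈ 3.98 kpc

m − M = 5 log₁₀(d/10 pc) + A  ⇒  29.4 − (15.1) − 1.3 = 5 log₁₀(d/10)
13.000 = 5 log₁₀(d/10)
log₁₀ d = (m − M − A)/5 + 1 = 3.6000
d = 10^3.6000 = 3981 pc
= 3.981 kpc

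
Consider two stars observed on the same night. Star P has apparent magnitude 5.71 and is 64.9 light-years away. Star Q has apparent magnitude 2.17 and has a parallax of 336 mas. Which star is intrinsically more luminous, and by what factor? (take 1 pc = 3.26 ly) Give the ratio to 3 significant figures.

Star P: d = 64.9 ly / 3.26 = 19.91 pc
Star P: M = m − 5 log₁₀ d + 5 = 5.71 − 5·1.2990 + 5 = 4.215
Star Q: p = 336 mas = 0.336″ → d = 1/p = 2.976 pc
Star Q: M = m − 5 log₁₀ d + 5 = 2.17 − 5·0.4737 + 5 = 4.802
ΔM = M_P − M_Q = 4.215 − (4.802) = -0.587; smaller M is more luminous → Star P.
L ratio = 10^(0.4 |ΔM|) = 10^0.235 = 1.717

Star P is more luminous, by a factor of 1.72.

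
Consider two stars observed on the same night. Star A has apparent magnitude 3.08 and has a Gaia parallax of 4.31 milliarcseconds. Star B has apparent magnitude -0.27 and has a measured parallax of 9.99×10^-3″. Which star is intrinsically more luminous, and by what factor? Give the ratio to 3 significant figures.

Star A: p = 4.31 mas = 4.31×10^-3″ → d = 1/p = 232.0 pc
Star A: M = m − 5 log₁₀ d + 5 = 3.08 − 5·2.3655 + 5 = -3.748
Star B: d = 1/p = 1/9.99×10^-3″ = 100.1 pc
Star B: M = m − 5 log₁₀ d + 5 = -0.27 − 5·2.0004 + 5 = -5.272
ΔM = M_A − M_B = -3.748 − (-5.272) = 1.525; smaller M is more luminous → Star B.
L ratio = 10^(0.4 |ΔM|) = 10^0.610 = 4.072

Star B is more luminous, by a factor of 4.07.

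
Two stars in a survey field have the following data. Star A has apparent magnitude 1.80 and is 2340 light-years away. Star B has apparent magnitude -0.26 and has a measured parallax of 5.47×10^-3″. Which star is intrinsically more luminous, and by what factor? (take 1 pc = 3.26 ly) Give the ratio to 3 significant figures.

Star A is more luminous, by a factor of 2.31.

Star A: d = 2340 ly / 3.26 = 717.8 pc
Star A: M = m − 5 log₁₀ d + 5 = 1.80 − 5·2.8560 + 5 = -7.480
Star B: d = 1/p = 1/5.47×10^-3″ = 182.8 pc
Star B: M = m − 5 log₁₀ d + 5 = -0.26 − 5·2.2620 + 5 = -6.570
ΔM = M_A − M_B = -7.480 − (-6.570) = -0.910; smaller M is more luminous → Star A.
L ratio = 10^(0.4 |ΔM|) = 10^0.364 = 2.312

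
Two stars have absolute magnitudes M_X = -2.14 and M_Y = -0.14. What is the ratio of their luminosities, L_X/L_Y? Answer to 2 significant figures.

ΔM = M_X − M_Y = -2.00
L_X/L_Y = 10^(−0.4 ΔM) = 10^0.800 = 6.310

L_X/L_Y ≈ 6.3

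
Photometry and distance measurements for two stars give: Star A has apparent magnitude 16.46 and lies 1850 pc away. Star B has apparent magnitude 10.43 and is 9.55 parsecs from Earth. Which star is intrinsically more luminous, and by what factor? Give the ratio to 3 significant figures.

Star A: M = m − 5 log₁₀ d + 5 = 16.46 − 5·3.2672 + 5 = 5.124
Star B: M = m − 5 log₁₀ d + 5 = 10.43 − 5·0.9800 + 5 = 10.530
ΔM = M_A − M_B = 5.124 − (10.530) = -5.406; smaller M is more luminous → Star A.
L ratio = 10^(0.4 |ΔM|) = 10^2.162 = 145.3

Star A is more luminous, by a factor of 145.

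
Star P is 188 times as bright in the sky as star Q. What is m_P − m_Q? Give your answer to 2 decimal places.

Pogson: Δm = −2.5 log₁₀(ratio) = −2.5 log₁₀(188) = −2.5 × 2.2742 = -5.685
Star P is brighter, so it has the smaller magnitude: the difference is negative.

m_P − m_Q ≈ -5.69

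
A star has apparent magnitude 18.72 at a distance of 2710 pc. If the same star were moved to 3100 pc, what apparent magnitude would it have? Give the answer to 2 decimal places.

m ≈ 19.01

Flux ∝ 1/d², so Δm = 5 log₁₀(d₂/d₁) = 5 log₁₀(3100/2710) = 0.292
m₂ = m₁ + Δm = 18.72 + (0.292) = 19.012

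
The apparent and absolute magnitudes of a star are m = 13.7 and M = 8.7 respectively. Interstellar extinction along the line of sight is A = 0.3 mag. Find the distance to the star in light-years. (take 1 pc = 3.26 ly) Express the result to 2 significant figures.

m − M = 5 log₁₀(d/10 pc) + A  ⇒  13.7 − (8.7) − 0.3 = 5 log₁₀(d/10)
4.700 = 5 log₁₀(d/10)
log₁₀ d = (m − M − A)/5 + 1 = 1.9400
d = 10^1.9400 = 87.10 pc
= 283.9 ly

d ≈ 280 ly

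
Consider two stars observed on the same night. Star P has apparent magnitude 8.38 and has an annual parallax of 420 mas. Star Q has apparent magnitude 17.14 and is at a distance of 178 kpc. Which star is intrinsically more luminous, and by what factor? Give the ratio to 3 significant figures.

Star Q is more luminous, by a factor of 1.75×10^6.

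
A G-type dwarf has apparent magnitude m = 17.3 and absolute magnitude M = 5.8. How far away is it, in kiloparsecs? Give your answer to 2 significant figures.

d ≈ 2.0 kpc

μ = m − M = 11.500
m − M = 5 log₁₀ d − 5
log₁₀ d = (m − M)/5 + 1 = 3.3000
d = 10^3.3000 = 1995 pc
= 1.995 kpc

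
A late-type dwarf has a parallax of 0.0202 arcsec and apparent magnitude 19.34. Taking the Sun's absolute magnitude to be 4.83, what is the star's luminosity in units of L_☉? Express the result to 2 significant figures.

L/L_☉ ≈ 3.8×10^-5

d = 1/p = 1/0.0202″ = 49.50 pc
M = m − 5 log₁₀ d + 5 = 19.34 − 5·1.6946 + 5 = 15.867
M − M_☉ = 15.867 − 4.83 = 11.037
L/L_☉ = 10^(−0.4 × 11.037) = 3.849×10^-5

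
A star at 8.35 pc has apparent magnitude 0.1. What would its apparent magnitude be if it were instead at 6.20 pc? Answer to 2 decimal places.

Flux ∝ 1/d², so Δm = 5 log₁₀(d₂/d₁) = 5 log₁₀(6.20/8.35) = -0.646
m₂ = m₁ + Δm = 0.1 + (-0.646) = -0.546

m ≈ -0.55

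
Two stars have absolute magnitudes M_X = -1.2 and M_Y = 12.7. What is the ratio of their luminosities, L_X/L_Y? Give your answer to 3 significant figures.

L_X/L_Y ≈ 363000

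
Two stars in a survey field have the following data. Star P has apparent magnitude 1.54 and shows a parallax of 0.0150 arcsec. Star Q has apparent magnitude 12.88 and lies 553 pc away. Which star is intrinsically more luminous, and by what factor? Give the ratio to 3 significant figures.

Star P is more luminous, by a factor of 499.

Star P: d = 1/p = 1/0.0150″ = 66.67 pc
Star P: M = m − 5 log₁₀ d + 5 = 1.54 − 5·1.8239 + 5 = -2.580
Star Q: M = m − 5 log₁₀ d + 5 = 12.88 − 5·2.7427 + 5 = 4.166
ΔM = M_P − M_Q = -2.580 − (4.166) = -6.746; smaller M is more luminous → Star P.
L ratio = 10^(0.4 |ΔM|) = 10^2.698 = 499.3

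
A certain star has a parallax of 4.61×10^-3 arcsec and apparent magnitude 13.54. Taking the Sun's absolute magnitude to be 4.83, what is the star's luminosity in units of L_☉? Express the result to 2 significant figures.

d = 1/p = 1/4.61×10^-3″ = 216.9 pc
M = m − 5 log₁₀ d + 5 = 13.54 − 5·2.3363 + 5 = 6.859
M − M_☉ = 6.859 − 4.83 = 2.029
L/L_☉ = 10^(−0.4 × 2.029) = 0.1544

L/L_☉ ≈ 0.15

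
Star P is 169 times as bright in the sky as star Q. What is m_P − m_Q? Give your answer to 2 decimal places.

m_P − m_Q ≈ -5.57

Pogson: Δm = −2.5 log₁₀(ratio) = −2.5 log₁₀(169) = −2.5 × 2.2279 = -5.570
Star P is brighter, so it has the smaller magnitude: the difference is negative.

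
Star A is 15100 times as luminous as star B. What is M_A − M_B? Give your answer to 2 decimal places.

M_A − M_B ≈ -10.45

Pogson: ΔM = −2.5 log₁₀(ratio) = −2.5 log₁₀(15100) = −2.5 × 4.1790 = -10.447
Star A is brighter, so it has the smaller magnitude: the difference is negative.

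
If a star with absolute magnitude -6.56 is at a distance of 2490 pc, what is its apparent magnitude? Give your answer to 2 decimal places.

m ≈ 5.42

m = M + 5 log₁₀ d − 5 = -6.56 + 5·3.3962 − 5 = 5.421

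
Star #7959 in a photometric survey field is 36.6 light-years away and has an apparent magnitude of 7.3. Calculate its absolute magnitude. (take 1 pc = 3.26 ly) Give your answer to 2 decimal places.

d = 36.6 ly / 3.26 = 11.23 pc
5 log₁₀(d/10 pc) = 5 log₁₀(11.23) − 5 = 0.251
M = m − 5 log₁₀(d/10) = 7.3 − 0.251 = 7.049

M ≈ 7.05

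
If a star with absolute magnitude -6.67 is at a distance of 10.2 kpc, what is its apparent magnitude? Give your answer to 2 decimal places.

m ≈ 8.37

d = 10.2 kpc = 10200 pc
m = M + 5 log₁₀ d − 5 = -6.67 + 5·4.0086 − 5 = 8.373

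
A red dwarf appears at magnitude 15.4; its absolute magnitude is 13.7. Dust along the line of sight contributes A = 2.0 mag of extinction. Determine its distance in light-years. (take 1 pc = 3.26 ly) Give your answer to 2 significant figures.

d ≈ 28 ly

m − M = 5 log₁₀(d/10 pc) + A  ⇒  15.4 − (13.7) − 2.0 = 5 log₁₀(d/10)
-0.300 = 5 log₁₀(d/10)
log₁₀ d = (m − M − A)/5 + 1 = 0.9400
d = 10^0.9400 = 8.710 pc
= 28.39 ly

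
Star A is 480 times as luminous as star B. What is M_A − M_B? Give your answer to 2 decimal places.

Pogson: ΔM = −2.5 log₁₀(ratio) = −2.5 log₁₀(480) = −2.5 × 2.6812 = -6.703
Star A is brighter, so it has the smaller magnitude: the difference is negative.

M_A − M_B ≈ -6.70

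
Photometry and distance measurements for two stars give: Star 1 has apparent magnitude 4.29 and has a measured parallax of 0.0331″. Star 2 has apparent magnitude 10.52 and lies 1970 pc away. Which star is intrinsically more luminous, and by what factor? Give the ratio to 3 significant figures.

Star 2 is more luminous, by a factor of 13.7.

Star 1: d = 1/p = 1/0.0331″ = 30.21 pc
Star 1: M = m − 5 log₁₀ d + 5 = 4.29 − 5·1.4802 + 5 = 1.889
Star 2: M = m − 5 log₁₀ d + 5 = 10.52 − 5·3.2945 + 5 = -0.952
ΔM = M_1 − M_2 = 1.889 − (-0.952) = 2.841; smaller M is more luminous → Star 2.
L ratio = 10^(0.4 |ΔM|) = 10^1.137 = 13.70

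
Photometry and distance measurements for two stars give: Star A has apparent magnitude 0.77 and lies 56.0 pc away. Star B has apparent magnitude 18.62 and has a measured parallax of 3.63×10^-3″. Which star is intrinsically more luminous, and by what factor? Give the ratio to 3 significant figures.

Star A: M = m − 5 log₁₀ d + 5 = 0.77 − 5·1.7482 + 5 = -2.971
Star B: d = 1/p = 1/3.63×10^-3″ = 275.5 pc
Star B: M = m − 5 log₁₀ d + 5 = 18.62 − 5·2.4401 + 5 = 11.420
ΔM = M_A − M_B = -2.971 − (11.420) = -14.390; smaller M is more luminous → Star A.
L ratio = 10^(0.4 |ΔM|) = 10^5.756 = 570400

Star A is more luminous, by a factor of 570000.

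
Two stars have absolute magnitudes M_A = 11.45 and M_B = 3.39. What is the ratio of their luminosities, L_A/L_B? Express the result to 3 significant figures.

L_A/L_B ≈ 5.97×10^-4

ΔM = M_A − M_B = 8.06
L_A/L_B = 10^(−0.4 ΔM) = 10^-3.224 = 5.970×10^-4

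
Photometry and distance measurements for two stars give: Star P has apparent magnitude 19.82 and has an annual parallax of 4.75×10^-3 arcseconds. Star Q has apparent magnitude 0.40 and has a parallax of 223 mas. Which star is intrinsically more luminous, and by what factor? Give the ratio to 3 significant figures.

Star P: d = 1/p = 1/4.75×10^-3″ = 210.5 pc
Star P: M = m − 5 log₁₀ d + 5 = 19.82 − 5·2.3233 + 5 = 13.203
Star Q: p = 223 mas = 0.223″ → d = 1/p = 4.484 pc
Star Q: M = m − 5 log₁₀ d + 5 = 0.40 − 5·0.6517 + 5 = 2.142
ΔM = M_P − M_Q = 13.203 − (2.142) = 11.062; smaller M is more luminous → Star Q.
L ratio = 10^(0.4 |ΔM|) = 10^4.425 = 26590

Star Q is more luminous, by a factor of 26600.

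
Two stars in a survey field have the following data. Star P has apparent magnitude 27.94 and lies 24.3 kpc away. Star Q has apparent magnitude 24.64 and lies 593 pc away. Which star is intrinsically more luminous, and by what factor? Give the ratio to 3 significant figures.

Star P: d = 24.3 kpc = 24300 pc
Star P: M = m − 5 log₁₀ d + 5 = 27.94 − 5·4.3856 + 5 = 11.012
Star Q: M = m − 5 log₁₀ d + 5 = 24.64 − 5·2.7731 + 5 = 15.775
ΔM = M_P − M_Q = 11.012 − (15.775) = -4.763; smaller M is more luminous → Star P.
L ratio = 10^(0.4 |ΔM|) = 10^1.905 = 80.37

Star P is more luminous, by a factor of 80.4.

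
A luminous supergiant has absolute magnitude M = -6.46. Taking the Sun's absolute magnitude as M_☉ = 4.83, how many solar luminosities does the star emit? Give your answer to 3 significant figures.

L/L_☉ ≈ 32800

M − M_☉ = -6.46 − 4.83 = -11.290
L/L_☉ = 10^(−0.4 (M − M_☉)) = 10^4.516 = 32810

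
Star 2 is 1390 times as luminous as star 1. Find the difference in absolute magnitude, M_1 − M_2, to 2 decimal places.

Pogson: ΔM = −2.5 log₁₀(ratio) = −2.5 log₁₀(1390) = −2.5 × 3.1430 = -7.858
Star 2 is brighter so has the smaller magnitude: M_1 − M_2 is positive.

M_1 − M_2 ≈ 7.86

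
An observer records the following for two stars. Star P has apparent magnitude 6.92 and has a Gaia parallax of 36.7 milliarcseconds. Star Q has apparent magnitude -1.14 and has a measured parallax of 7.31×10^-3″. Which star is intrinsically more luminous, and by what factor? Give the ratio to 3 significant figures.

Star Q is more luminous, by a factor of 42200.

Star P: p = 36.7 mas = 0.0367″ → d = 1/p = 27.25 pc
Star P: M = m − 5 log₁₀ d + 5 = 6.92 − 5·1.4353 + 5 = 4.743
Star Q: d = 1/p = 1/7.31×10^-3″ = 136.8 pc
Star Q: M = m − 5 log₁₀ d + 5 = -1.14 − 5·2.1361 + 5 = -6.820
ΔM = M_P − M_Q = 4.743 − (-6.820) = 11.564; smaller M is more luminous → Star Q.
L ratio = 10^(0.4 |ΔM|) = 10^4.625 = 42220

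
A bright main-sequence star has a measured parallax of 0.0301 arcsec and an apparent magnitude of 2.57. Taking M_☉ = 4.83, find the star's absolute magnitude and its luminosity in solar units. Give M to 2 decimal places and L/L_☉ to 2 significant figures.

M ≈ -0.04; L/L_☉ ≈ 88

d = 1/p = 1/0.0301″ = 33.22 pc
M = m − 5 log₁₀ d + 5 = 2.57 − 5·1.5214 + 5 = -0.037
M − M_☉ = -0.037 − 4.83 = -4.867
L/L_☉ = 10^(−0.4 × -4.867) = 88.48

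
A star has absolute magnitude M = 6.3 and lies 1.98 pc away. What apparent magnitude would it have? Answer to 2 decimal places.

m ≈ 2.78

m = M + 5 log₁₀ d − 5 = 6.3 + 5·0.2967 − 5 = 2.783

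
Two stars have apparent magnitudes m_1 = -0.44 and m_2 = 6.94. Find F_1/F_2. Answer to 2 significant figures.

F_1/F_2 ≈ 900

Δm = -0.44 − (6.94) = -7.38
Flux ratio = 10^(−0.4 Δm) = 10^(−0.4 × -7.38) = 10^2.952 = 895.4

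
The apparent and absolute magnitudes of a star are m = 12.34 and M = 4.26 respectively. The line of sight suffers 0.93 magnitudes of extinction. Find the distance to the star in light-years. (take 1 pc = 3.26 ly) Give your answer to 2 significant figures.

d ≈ 880 ly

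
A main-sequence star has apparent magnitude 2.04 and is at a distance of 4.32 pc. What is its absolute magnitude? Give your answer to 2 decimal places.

M ≈ 3.86

5 log₁₀(d/10 pc) = 5 log₁₀(4.320) − 5 = -1.823
M = m − 5 log₁₀(d/10) = 2.04 + 1.823 = 3.863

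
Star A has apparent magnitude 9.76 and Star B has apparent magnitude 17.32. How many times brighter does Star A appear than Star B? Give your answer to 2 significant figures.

1100

Magnitude difference = -7.56
Flux ratio = 10^(−0.4 Δm) = 10^(−0.4 × -7.56) = 10^3.024 = 1057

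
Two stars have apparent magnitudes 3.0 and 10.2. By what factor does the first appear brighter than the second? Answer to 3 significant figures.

759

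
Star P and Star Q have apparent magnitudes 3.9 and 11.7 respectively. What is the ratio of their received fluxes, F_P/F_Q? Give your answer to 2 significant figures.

Δm = 3.9 − (11.7) = -7.8
Flux ratio = 10^(−0.4 Δm) = 10^(−0.4 × -7.8) = 10^3.120 = 1318

F_P/F_Q ≈ 1300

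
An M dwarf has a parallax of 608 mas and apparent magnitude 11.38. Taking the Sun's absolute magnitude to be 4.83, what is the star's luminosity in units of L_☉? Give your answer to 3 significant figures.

L/L_☉ ≈ 6.49×10^-5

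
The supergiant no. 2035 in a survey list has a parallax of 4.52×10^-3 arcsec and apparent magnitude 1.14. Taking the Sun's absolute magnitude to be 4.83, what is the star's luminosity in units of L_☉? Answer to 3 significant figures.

d = 1/p = 1/4.52×10^-3″ = 221.2 pc
M = m − 5 log₁₀ d + 5 = 1.14 − 5·2.3449 + 5 = -5.584
M − M_☉ = -5.584 − 4.83 = -10.414
L/L_☉ = 10^(−0.4 × -10.414) = 14650

L/L_☉ ≈ 14600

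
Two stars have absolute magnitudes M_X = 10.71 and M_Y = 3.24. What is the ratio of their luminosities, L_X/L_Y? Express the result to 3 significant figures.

ΔM = M_X − M_Y = 7.47
L_X/L_Y = 10^(−0.4 ΔM) = 10^-2.988 = 1.028×10^-3

L_X/L_Y ≈ 1.03×10^-3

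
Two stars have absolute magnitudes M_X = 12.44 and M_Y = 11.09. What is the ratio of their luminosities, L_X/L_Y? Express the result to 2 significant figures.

L_X/L_Y ≈ 0.29

ΔM = M_X − M_Y = 1.35
L_X/L_Y = 10^(−0.4 ΔM) = 10^-0.540 = 0.2884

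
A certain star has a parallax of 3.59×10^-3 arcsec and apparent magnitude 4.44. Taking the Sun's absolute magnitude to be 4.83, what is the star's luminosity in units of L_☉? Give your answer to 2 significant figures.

L/L_☉ ≈ 1100

d = 1/p = 1/3.59×10^-3″ = 278.6 pc
M = m − 5 log₁₀ d + 5 = 4.44 − 5·2.4449 + 5 = -2.785
M − M_☉ = -2.785 − 4.83 = -7.615
L/L_☉ = 10^(−0.4 × -7.615) = 1111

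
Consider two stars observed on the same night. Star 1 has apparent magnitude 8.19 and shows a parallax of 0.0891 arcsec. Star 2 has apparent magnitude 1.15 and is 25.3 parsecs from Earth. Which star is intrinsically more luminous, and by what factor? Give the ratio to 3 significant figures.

Star 2 is more luminous, by a factor of 3330.

Star 1: d = 1/p = 1/0.0891″ = 11.22 pc
Star 1: M = m − 5 log₁₀ d + 5 = 8.19 − 5·1.0501 + 5 = 7.939
Star 2: M = m − 5 log₁₀ d + 5 = 1.15 − 5·1.4031 + 5 = -0.866
ΔM = M_1 − M_2 = 7.939 − (-0.866) = 8.805; smaller M is more luminous → Star 2.
L ratio = 10^(0.4 |ΔM|) = 10^3.522 = 3327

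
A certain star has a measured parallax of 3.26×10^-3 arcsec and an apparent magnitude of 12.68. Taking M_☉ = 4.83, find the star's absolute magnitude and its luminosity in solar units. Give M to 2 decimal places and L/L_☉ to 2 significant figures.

M ≈ 5.25; L/L_☉ ≈ 0.68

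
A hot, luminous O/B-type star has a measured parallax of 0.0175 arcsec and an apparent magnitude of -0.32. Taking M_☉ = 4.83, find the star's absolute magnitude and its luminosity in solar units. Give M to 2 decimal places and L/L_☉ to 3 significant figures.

d = 1/p = 1/0.0175″ = 57.14 pc
M = m − 5 log₁₀ d + 5 = -0.32 − 5·1.7570 + 5 = -4.105
M − M_☉ = -4.105 − 4.83 = -8.935
L/L_☉ = 10^(−0.4 × -8.935) = 3749

M ≈ -4.10; L/L_☉ ≈ 3750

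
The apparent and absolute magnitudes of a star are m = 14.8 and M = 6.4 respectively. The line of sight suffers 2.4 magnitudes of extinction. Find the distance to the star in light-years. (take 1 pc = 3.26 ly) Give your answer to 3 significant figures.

m − M = 5 log₁₀(d/10 pc) + A  ⇒  14.8 − (6.4) − 2.4 = 5 log₁₀(d/10)
6.000 = 5 log₁₀(d/10)
log₁₀ d = (m − M − A)/5 + 1 = 2.2000
d = 10^2.2000 = 158.5 pc
= 516.7 ly

d ≈ 517 ly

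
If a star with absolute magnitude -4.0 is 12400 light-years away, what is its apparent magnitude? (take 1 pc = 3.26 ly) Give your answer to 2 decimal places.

d = 12400 ly / 3.26 = 3804 pc
m = M + 5 log₁₀ d − 5 = -4.0 + 5·3.5802 − 5 = 8.901

m ≈ 8.90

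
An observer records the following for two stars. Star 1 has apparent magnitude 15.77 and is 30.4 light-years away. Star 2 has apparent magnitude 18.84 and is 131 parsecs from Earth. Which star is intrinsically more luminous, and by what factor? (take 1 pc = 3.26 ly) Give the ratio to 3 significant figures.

Star 1: d = 30.4 ly / 3.26 = 9.325 pc
Star 1: M = m − 5 log₁₀ d + 5 = 15.77 − 5·0.9697 + 5 = 15.922
Star 2: M = m − 5 log₁₀ d + 5 = 18.84 − 5·2.1173 + 5 = 13.254
ΔM = M_1 − M_2 = 15.922 − (13.254) = 2.668; smaller M is more luminous → Star 2.
L ratio = 10^(0.4 |ΔM|) = 10^1.067 = 11.67

Star 2 is more luminous, by a factor of 11.7.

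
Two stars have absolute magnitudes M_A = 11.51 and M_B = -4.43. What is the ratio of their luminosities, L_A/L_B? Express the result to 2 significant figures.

ΔM = M_A − M_B = 15.94
L_A/L_B = 10^(−0.4 ΔM) = 10^-6.376 = 4.207×10^-7

L_A/L_B ≈ 4.2×10^-7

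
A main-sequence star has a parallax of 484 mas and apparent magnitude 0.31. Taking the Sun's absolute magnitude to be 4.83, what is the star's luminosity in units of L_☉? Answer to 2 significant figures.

L/L_☉ ≈ 2.7

d = 1/p = 1000/484 mas = 2.066 pc
M = m − 5 log₁₀ d + 5 = 0.31 − 5·0.3152 + 5 = 3.734
M − M_☉ = 3.734 − 4.83 = -1.096
L/L_☉ = 10^(−0.4 × -1.096) = 2.744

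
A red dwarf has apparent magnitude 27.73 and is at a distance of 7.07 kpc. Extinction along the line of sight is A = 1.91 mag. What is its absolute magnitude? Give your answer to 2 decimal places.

M ≈ 11.57

d = 7.07 kpc = 7070 pc
5 log₁₀(d/10 pc) = 5 log₁₀(7070) − 5 = 14.247
M = m − 5 log₁₀(d/10) − A = 27.73 − 14.247 − 1.91 = 11.573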